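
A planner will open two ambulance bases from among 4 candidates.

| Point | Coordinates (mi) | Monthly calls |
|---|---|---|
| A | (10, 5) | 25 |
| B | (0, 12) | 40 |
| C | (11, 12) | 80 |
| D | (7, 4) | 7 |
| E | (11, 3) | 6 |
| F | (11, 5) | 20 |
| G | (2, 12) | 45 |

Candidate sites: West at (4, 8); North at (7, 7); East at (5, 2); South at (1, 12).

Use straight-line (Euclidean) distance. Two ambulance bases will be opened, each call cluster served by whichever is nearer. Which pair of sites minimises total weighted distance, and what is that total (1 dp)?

{North, South}, total 831.8

Evaluate every pair (each demand assigned to the nearer of the two):
  {North, South}: total = 831.8
  {West, South}: total = 1136.6
  {West, North}: total = 1174.3
  {East, South}: total = 1221.2
  {North, East}: total = 1407.9
  {West, East}: total = 1408.7
Best pair: {North, South} with total 831.8.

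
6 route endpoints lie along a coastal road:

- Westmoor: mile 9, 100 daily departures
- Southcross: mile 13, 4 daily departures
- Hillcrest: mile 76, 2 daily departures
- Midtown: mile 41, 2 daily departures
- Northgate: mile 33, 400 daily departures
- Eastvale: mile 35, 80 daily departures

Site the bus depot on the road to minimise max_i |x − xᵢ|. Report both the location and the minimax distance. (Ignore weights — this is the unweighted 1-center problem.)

The 1-center on a line is the midpoint of the two extreme points: leftmost at 9, rightmost at 76.
Optimal location = (9 + 76)/2 = 42.5; maximum distance = (76 − 9)/2 = 33.5.

location 42.5, max distance 33.5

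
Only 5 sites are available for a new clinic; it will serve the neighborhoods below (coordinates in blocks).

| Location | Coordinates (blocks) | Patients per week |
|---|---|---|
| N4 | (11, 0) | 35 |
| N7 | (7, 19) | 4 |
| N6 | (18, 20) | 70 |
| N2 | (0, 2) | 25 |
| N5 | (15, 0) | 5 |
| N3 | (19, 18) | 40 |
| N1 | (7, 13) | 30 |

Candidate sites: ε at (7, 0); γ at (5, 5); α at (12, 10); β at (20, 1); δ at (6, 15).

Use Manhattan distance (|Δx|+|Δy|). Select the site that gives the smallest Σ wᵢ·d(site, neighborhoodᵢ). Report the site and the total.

Total weighted distance at each candidate:
  ε (7, 0): total = 4241
  γ (5, 5): total = 4064
  α (12, 10): total = 2966
  β (20, 1): total = 3969
  δ (6, 15): total = 3235
Minimum is at α with total 2966 blocks.

α, total 2966 blocks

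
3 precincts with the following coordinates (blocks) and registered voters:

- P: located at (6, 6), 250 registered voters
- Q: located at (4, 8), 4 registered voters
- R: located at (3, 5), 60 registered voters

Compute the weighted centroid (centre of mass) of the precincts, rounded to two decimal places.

(5.40, 5.83)

The minimiser of Σwᵢ‖p−pᵢ‖² is the weighted centroid p* = (Σwᵢpᵢ)/(Σwᵢ).
Σwᵢ = 314.
Σwᵢxᵢ = 250·6 + 4·4 + 60·3 = 1696.
Σwᵢyᵢ = 250·6 + 4·8 + 60·5 = 1832.
x* = 1696/314 = 5.40, y* = 1832/314 = 5.83.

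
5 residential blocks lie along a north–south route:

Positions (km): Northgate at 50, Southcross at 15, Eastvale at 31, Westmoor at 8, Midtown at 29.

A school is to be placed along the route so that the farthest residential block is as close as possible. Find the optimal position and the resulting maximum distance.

location 29, max distance 21

The 1-center on a line is the midpoint of the two extreme points: leftmost at 8, rightmost at 50.
Optimal location = (8 + 50)/2 = 29; maximum distance = (50 − 8)/2 = 21.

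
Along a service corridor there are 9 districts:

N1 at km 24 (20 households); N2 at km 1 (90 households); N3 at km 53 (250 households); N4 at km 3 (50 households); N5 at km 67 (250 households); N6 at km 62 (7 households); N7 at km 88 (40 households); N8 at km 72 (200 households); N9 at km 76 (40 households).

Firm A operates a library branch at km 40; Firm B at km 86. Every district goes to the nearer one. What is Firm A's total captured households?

417

The indifferent point is the midpoint (40+86)/2 = 63; districts left of it (closer to Firm A at 40) go to Firm A, those right go to Firm B.
  N2 at 1 (w=90) → Firm A
  N4 at 3 (w=50) → Firm A
  N1 at 24 (w=20) → Firm A
  N3 at 53 (w=250) → Firm A
  N6 at 62 (w=7) → Firm A
  N5 at 67 (w=250) → Firm B
  N8 at 72 (w=200) → Firm B
  N9 at 76 (w=40) → Firm B
  N7 at 88 (w=40) → Firm B
Firm A captures 417; Firm B captures 530.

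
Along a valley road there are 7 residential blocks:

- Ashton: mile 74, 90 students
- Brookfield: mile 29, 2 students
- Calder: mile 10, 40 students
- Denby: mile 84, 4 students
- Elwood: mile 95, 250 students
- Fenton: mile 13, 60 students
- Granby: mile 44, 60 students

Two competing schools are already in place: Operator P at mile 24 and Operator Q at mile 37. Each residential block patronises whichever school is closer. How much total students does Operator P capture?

102

The indifferent point is the midpoint (24+37)/2 = 30.5; residential blocks left of it (closer to Operator P at 24) go to Operator P, those right go to Operator Q.
  Calder at 10 (w=40) → Operator P
  Fenton at 13 (w=60) → Operator P
  Brookfield at 29 (w=2) → Operator P
  Granby at 44 (w=60) → Operator Q
  Ashton at 74 (w=90) → Operator Q
  Denby at 84 (w=4) → Operator Q
  Elwood at 95 (w=250) → Operator Q
Operator P captures 102; Operator Q captures 404.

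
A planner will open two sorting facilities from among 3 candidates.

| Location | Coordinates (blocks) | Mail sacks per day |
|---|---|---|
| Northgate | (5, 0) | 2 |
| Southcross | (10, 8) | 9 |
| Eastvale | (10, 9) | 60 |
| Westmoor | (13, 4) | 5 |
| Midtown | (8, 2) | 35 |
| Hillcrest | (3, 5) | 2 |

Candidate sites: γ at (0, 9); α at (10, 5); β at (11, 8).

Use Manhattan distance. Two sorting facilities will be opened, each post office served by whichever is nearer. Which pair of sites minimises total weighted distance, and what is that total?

{α, β}, total 358

Evaluate every pair (each demand assigned to the nearer of the two):
  {α, β}: total = 358
  {γ, α}: total = 496
  {γ, β}: total = 516
Best pair: {α, β} with total 358.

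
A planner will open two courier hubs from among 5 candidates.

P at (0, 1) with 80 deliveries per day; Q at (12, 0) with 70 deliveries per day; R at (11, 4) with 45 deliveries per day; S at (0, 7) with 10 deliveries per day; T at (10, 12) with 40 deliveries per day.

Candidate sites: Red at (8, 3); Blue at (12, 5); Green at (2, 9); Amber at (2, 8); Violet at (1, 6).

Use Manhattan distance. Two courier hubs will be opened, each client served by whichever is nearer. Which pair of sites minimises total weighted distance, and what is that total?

Evaluate every pair (each demand assigned to the nearer of the two):
  {Blue, Violet}: total = 1300
  {Blue, Amber}: total = 1550
  {Red, Violet}: total = 1610
  {Blue, Green}: total = 1640
  {Red, Blue}: total = 1720
  {Red, Amber}: total = 1860
  {Red, Green}: total = 1950
  {Green, Violet}: total = 2670
  {Amber, Violet}: total = 2710
  {Green, Amber}: total = 3035
Best pair: {Blue, Violet} with total 1300.

{Blue, Violet}, total 1300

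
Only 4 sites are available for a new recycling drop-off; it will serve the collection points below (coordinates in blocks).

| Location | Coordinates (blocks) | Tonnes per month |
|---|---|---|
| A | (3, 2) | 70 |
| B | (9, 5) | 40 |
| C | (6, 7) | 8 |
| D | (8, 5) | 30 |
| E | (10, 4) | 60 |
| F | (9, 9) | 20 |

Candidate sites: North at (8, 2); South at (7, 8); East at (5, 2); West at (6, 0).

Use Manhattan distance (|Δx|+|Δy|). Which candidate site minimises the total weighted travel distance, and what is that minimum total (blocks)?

North, total 1056 blocks

Total weighted distance at each candidate:
  North (8, 2): total = 1056
  South (7, 8): total = 1516
  East (5, 2): total = 1288
  West (6, 0): total = 1656
Minimum is at North with total 1056 blocks.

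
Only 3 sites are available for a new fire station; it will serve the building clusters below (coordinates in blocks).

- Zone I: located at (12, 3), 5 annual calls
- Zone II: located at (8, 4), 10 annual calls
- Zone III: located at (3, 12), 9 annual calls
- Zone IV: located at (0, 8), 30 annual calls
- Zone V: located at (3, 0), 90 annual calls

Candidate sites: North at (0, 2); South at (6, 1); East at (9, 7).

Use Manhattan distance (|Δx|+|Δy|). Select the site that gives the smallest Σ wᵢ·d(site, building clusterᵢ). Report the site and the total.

Total weighted distance at each candidate:
  North (0, 2): total = 912
  South (6, 1): total = 966
  East (9, 7): total = 1644
Minimum is at North with total 912 blocks.

North, total 912 blocks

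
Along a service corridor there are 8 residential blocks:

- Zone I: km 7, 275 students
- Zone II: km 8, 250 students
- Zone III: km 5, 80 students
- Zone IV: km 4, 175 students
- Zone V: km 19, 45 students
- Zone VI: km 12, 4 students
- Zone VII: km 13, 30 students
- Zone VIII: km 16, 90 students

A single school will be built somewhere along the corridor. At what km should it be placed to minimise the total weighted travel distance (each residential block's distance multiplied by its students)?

x = 7

For a sum of weighted absolute distances on a line, the optimum is the weighted median (not the mean). Total weight W = 949; half-weight = 474.5.
Sort by position and accumulate weight:
  km 4 (Zone IV, w=175) → cum 175
  km 5 (Zone III, w=80) → cum 255
  km 7 (Zone I, w=275) → cum 530  ≥ 474.5 → median here
  km 8 (Zone II, w=250) → cum 780
  km 12 (Zone VI, w=4) → cum 784
  km 13 (Zone VII, w=30) → cum 814
  km 16 (Zone VIII, w=90) → cum 904
  km 19 (Zone V, w=45) → cum 949
Optimal location: km 7.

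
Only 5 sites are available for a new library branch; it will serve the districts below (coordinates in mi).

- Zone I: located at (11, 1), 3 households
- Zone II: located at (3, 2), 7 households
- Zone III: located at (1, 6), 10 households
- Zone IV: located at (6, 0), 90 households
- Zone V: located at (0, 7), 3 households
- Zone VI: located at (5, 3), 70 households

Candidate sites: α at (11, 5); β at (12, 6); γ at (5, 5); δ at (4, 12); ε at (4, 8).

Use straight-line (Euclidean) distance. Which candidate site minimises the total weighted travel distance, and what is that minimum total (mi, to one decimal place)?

Total weighted distance at each candidate:
  α (11, 5): total = 1285.0
  β (12, 6): total = 1527.1
  γ (5, 5): total = 703.2
  δ (4, 12): total = 1924.5
  ε (4, 8): total = 1219.8
Minimum is at γ with total 703.2 mi.

γ, total 703.2 mi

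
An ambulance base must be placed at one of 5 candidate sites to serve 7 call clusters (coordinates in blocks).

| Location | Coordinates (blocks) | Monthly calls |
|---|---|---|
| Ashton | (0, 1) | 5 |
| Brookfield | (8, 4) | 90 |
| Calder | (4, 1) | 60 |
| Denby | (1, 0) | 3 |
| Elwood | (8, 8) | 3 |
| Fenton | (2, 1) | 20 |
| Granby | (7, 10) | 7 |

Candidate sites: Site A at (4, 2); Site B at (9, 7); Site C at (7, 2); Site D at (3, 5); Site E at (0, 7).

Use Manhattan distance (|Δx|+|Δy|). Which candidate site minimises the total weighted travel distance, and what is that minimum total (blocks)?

Site C, total 771 blocks

Total weighted distance at each candidate:
  Site A (4, 2): total = 807
  Site B (9, 7): total = 1441
  Site C (7, 2): total = 771
  Site D (3, 5): total = 1083
  Site E (0, 7): total = 1901
Minimum is at Site C with total 771 blocks.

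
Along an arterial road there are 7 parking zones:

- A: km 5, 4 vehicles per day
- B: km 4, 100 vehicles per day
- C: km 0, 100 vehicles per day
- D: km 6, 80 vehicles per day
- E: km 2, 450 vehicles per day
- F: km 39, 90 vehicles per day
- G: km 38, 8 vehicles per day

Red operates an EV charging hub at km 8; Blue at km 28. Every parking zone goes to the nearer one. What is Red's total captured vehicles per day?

The indifferent point is the midpoint (8+28)/2 = 18; parking zones left of it (closer to Red at 8) go to Red, those right go to Blue.
  C at 0 (w=100) → Red
  E at 2 (w=450) → Red
  B at 4 (w=100) → Red
  A at 5 (w=4) → Red
  D at 6 (w=80) → Red
  G at 38 (w=8) → Blue
  F at 39 (w=90) → Blue
Red captures 734; Blue captures 98.

734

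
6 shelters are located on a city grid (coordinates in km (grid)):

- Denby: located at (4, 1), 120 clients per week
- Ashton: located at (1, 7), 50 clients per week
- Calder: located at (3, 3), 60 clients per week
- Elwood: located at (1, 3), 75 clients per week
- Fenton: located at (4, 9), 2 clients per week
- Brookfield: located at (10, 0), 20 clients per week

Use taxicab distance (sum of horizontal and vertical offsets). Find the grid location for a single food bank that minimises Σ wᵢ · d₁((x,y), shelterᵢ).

(3, 3)

Manhattan distance separates: Σwᵢ(|x−xᵢ|+|y−yᵢ|) = Σwᵢ|x−xᵢ| + Σwᵢ|y−yᵢ|, so x and y are optimised independently as 1-D weighted medians.
Total weight W = 327; half = 163.5.
x-coordinate, sorted with cumulative weight:
  x=1 (Ashton, w=50) cum 50
  x=1 (Elwood, w=75) cum 125
  x=3 (Calder, w=60) cum 185  ← median
  x=4 (Denby, w=120) cum 305
  x=4 (Fenton, w=2) cum 307
  x=10 (Brookfield, w=20) cum 327
⇒ x* = 3
y-coordinate, sorted with cumulative weight:
  y=0 (Brookfield, w=20) cum 20
  y=1 (Denby, w=120) cum 140
  y=3 (Calder, w=60) cum 200  ← median
  y=3 (Elwood, w=75) cum 275
  y=7 (Ashton, w=50) cum 325
  y=9 (Fenton, w=2) cum 327
⇒ y* = 3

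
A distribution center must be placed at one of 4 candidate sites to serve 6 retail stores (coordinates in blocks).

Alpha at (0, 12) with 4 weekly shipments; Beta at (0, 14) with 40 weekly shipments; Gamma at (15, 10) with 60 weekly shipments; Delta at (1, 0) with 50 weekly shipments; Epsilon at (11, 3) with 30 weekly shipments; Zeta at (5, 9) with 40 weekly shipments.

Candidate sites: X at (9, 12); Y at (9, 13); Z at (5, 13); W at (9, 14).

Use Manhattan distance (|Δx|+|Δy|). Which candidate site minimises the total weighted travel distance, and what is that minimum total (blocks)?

Z, total 2534 blocks

Total weighted distance at each candidate:
  X (9, 12): total = 2566
  Y (9, 13): total = 2710
  Z (5, 13): total = 2534
  W (9, 14): total = 2854
Minimum is at Z with total 2534 blocks.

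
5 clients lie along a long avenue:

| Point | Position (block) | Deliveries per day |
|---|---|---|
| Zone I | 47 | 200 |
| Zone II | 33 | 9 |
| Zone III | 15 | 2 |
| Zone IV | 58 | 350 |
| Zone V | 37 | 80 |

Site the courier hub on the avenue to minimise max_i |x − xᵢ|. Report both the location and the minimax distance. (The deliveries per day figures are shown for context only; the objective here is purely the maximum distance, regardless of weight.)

The 1-center on a line is the midpoint of the two extreme points: leftmost at 15, rightmost at 58.
Optimal location = (15 + 58)/2 = 36.5; maximum distance = (58 − 15)/2 = 21.5.

location 36.5, max distance 21.5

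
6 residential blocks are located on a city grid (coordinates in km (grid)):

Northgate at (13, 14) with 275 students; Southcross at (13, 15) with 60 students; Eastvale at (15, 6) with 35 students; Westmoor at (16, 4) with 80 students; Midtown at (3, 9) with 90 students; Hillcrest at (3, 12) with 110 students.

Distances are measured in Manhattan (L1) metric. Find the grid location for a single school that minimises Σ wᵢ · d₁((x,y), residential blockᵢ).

(13, 14)

Manhattan distance separates: Σwᵢ(|x−xᵢ|+|y−yᵢ|) = Σwᵢ|x−xᵢ| + Σwᵢ|y−yᵢ|, so x and y are optimised independently as 1-D weighted medians.
Total weight W = 650; half = 325.
x-coordinate, sorted with cumulative weight:
  x=3 (Midtown, w=90) cum 90
  x=3 (Hillcrest, w=110) cum 200
  x=13 (Northgate, w=275) cum 475  ← median
  x=13 (Southcross, w=60) cum 535
  x=15 (Eastvale, w=35) cum 570
  x=16 (Westmoor, w=80) cum 650
⇒ x* = 13
y-coordinate, sorted with cumulative weight:
  y=4 (Westmoor, w=80) cum 80
  y=6 (Eastvale, w=35) cum 115
  y=9 (Midtown, w=90) cum 205
  y=12 (Hillcrest, w=110) cum 315
  y=14 (Northgate, w=275) cum 590  ← median
  y=15 (Southcross, w=60) cum 650
⇒ y* = 14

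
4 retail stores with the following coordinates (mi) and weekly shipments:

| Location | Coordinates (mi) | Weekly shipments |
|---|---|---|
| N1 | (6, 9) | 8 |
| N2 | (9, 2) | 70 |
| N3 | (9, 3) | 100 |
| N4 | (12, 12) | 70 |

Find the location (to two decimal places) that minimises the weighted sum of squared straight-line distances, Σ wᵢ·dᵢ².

The minimiser of Σwᵢ‖p−pᵢ‖² is the weighted centroid p* = (Σwᵢpᵢ)/(Σwᵢ).
Σwᵢ = 248.
Σwᵢxᵢ = 8·6 + 70·9 + 100·9 + 70·12 = 2418.
Σwᵢyᵢ = 8·9 + 70·2 + 100·3 + 70·12 = 1352.
x* = 2418/248 = 9.75, y* = 1352/248 = 5.45.

(9.75, 5.45)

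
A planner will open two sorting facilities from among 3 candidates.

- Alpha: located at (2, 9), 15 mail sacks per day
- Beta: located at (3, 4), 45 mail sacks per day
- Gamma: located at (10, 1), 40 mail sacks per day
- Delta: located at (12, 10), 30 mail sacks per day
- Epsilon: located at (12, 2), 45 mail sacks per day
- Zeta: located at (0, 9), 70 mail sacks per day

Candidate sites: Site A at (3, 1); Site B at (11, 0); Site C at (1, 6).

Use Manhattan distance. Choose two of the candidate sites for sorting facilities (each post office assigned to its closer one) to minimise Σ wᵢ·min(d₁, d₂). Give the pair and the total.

Evaluate every pair (each demand assigned to the nearer of the two):
  {Site B, Site C}: total = 1065
  {Site A, Site B}: total = 1585
  {Site A, Site C}: total = 1655
Best pair: {Site B, Site C} with total 1065.

{Site B, Site C}, total 1065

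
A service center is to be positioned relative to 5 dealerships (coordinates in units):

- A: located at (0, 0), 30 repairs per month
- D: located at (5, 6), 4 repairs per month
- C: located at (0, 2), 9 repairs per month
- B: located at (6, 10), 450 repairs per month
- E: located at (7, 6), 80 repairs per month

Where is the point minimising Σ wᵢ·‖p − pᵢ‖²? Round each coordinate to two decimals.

The minimiser of Σwᵢ‖p−pᵢ‖² is the weighted centroid p* = (Σwᵢpᵢ)/(Σwᵢ).
Σwᵢ = 573.
Σwᵢxᵢ = 30·0 + 4·5 + 9·0 + 450·6 + 80·7 = 3280.
Σwᵢyᵢ = 30·0 + 4·6 + 9·2 + 450·10 + 80·6 = 5022.
x* = 3280/573 = 5.72, y* = 5022/573 = 8.76.

(5.72, 8.76)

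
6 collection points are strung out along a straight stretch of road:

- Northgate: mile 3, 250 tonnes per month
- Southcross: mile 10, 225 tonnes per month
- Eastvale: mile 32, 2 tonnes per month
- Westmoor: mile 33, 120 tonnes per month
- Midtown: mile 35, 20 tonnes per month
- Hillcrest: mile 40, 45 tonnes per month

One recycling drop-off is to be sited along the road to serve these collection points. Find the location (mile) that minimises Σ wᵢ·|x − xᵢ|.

For a sum of weighted absolute distances on a line, the optimum is the weighted median (not the mean). Total weight W = 662; half-weight = 331.
Sort by position and accumulate weight:
  mile 3 (Northgate, w=250) → cum 250
  mile 10 (Southcross, w=225) → cum 475  ≥ 331 → median here
  mile 32 (Eastvale, w=2) → cum 477
  mile 33 (Westmoor, w=120) → cum 597
  mile 35 (Midtown, w=20) → cum 617
  mile 40 (Hillcrest, w=45) → cum 662
Optimal location: mile 10.

x = 10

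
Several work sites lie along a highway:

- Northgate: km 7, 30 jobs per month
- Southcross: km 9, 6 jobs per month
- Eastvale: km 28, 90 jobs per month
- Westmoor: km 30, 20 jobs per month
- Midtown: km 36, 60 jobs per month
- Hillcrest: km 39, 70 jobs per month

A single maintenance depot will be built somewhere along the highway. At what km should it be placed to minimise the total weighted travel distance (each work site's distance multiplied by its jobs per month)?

For a sum of weighted absolute distances on a line, the optimum is the weighted median (not the mean). Total weight W = 276; half-weight = 138.
Sort by position and accumulate weight:
  km 7 (Northgate, w=30) → cum 30
  km 9 (Southcross, w=6) → cum 36
  km 28 (Eastvale, w=90) → cum 126
  km 30 (Westmoor, w=20) → cum 146  ≥ 138 → median here
  km 36 (Midtown, w=60) → cum 206
  km 39 (Hillcrest, w=70) → cum 276
Optimal location: km 30.

x = 30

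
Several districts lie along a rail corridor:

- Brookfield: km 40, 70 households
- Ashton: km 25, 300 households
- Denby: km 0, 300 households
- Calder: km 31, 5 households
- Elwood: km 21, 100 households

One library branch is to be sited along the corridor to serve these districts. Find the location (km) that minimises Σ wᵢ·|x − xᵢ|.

x = 21

For a sum of weighted absolute distances on a line, the optimum is the weighted median (not the mean). Total weight W = 775; half-weight = 387.5.
Sort by position and accumulate weight:
  km 0 (Denby, w=300) → cum 300
  km 21 (Elwood, w=100) → cum 400  ≥ 387.5 → median here
  km 25 (Ashton, w=300) → cum 700
  km 31 (Calder, w=5) → cum 705
  km 40 (Brookfield, w=70) → cum 775
Optimal location: km 21.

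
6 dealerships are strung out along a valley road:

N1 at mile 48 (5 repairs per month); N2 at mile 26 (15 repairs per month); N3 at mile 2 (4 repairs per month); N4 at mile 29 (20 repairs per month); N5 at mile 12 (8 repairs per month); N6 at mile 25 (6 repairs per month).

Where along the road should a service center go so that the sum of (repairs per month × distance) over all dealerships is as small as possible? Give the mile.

x = 26

For a sum of weighted absolute distances on a line, the optimum is the weighted median (not the mean). Total weight W = 58; half-weight = 29.
Sort by position and accumulate weight:
  mile 2 (N3, w=4) → cum 4
  mile 12 (N5, w=8) → cum 12
  mile 25 (N6, w=6) → cum 18
  mile 26 (N2, w=15) → cum 33  ≥ 29 → median here
  mile 29 (N4, w=20) → cum 53
  mile 48 (N1, w=5) → cum 58
Optimal location: mile 26.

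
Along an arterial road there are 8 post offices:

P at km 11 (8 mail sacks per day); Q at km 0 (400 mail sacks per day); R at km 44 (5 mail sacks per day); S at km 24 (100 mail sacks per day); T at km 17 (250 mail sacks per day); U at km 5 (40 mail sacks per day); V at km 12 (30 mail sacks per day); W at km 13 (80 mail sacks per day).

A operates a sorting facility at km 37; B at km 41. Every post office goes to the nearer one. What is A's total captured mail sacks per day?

908

The indifferent point is the midpoint (37+41)/2 = 39; post offices left of it (closer to A at 37) go to A, those right go to B.
  Q at 0 (w=400) → A
  U at 5 (w=40) → A
  P at 11 (w=8) → A
  V at 12 (w=30) → A
  W at 13 (w=80) → A
  T at 17 (w=250) → A
  S at 24 (w=100) → A
  R at 44 (w=5) → B
A captures 908; B captures 5.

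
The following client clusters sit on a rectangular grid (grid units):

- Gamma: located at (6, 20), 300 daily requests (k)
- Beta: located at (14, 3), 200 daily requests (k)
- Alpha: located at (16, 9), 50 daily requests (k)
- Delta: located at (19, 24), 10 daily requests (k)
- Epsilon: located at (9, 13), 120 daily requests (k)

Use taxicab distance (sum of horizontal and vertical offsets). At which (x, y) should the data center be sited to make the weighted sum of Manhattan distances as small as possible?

Manhattan distance separates: Σwᵢ(|x−xᵢ|+|y−yᵢ|) = Σwᵢ|x−xᵢ| + Σwᵢ|y−yᵢ|, so x and y are optimised independently as 1-D weighted medians.
Total weight W = 680; half = 340.
x-coordinate, sorted with cumulative weight:
  x=6 (Gamma, w=300) cum 300
  x=9 (Epsilon, w=120) cum 420  ← median
  x=14 (Beta, w=200) cum 620
  x=16 (Alpha, w=50) cum 670
  x=19 (Delta, w=10) cum 680
⇒ x* = 9
y-coordinate, sorted with cumulative weight:
  y=3 (Beta, w=200) cum 200
  y=9 (Alpha, w=50) cum 250
  y=13 (Epsilon, w=120) cum 370  ← median
  y=20 (Gamma, w=300) cum 670
  y=24 (Delta, w=10) cum 680
⇒ y* = 13

(9, 13)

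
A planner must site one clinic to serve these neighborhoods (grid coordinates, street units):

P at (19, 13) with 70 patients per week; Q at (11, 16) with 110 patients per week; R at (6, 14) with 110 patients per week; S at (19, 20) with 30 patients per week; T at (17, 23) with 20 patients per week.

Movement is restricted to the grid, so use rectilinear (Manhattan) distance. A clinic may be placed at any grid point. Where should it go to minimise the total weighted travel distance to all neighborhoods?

(11, 14)

Manhattan distance separates: Σwᵢ(|x−xᵢ|+|y−yᵢ|) = Σwᵢ|x−xᵢ| + Σwᵢ|y−yᵢ|, so x and y are optimised independently as 1-D weighted medians.
Total weight W = 340; half = 170.
x-coordinate, sorted with cumulative weight:
  x=6 (R, w=110) cum 110
  x=11 (Q, w=110) cum 220  ← median
  x=17 (T, w=20) cum 240
  x=19 (P, w=70) cum 310
  x=19 (S, w=30) cum 340
⇒ x* = 11
y-coordinate, sorted with cumulative weight:
  y=13 (P, w=70) cum 70
  y=14 (R, w=110) cum 180  ← median
  y=16 (Q, w=110) cum 290
  y=20 (S, w=30) cum 320
  y=23 (T, w=20) cum 340
⇒ y* = 14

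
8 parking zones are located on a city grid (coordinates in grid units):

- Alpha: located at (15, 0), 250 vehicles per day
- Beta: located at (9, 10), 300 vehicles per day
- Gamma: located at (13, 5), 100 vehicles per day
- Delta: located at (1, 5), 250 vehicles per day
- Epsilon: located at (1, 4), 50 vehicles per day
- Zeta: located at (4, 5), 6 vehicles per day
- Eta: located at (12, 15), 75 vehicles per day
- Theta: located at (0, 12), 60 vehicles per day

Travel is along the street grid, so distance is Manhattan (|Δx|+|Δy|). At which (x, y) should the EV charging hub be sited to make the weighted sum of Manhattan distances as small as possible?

Manhattan distance separates: Σwᵢ(|x−xᵢ|+|y−yᵢ|) = Σwᵢ|x−xᵢ| + Σwᵢ|y−yᵢ|, so x and y are optimised independently as 1-D weighted medians.
Total weight W = 1091; half = 545.5.
x-coordinate, sorted with cumulative weight:
  x=0 (Theta, w=60) cum 60
  x=1 (Delta, w=250) cum 310
  x=1 (Epsilon, w=50) cum 360
  x=4 (Zeta, w=6) cum 366
  x=9 (Beta, w=300) cum 666  ← median
  x=12 (Eta, w=75) cum 741
  x=13 (Gamma, w=100) cum 841
  x=15 (Alpha, w=250) cum 1091
⇒ x* = 9
y-coordinate, sorted with cumulative weight:
  y=0 (Alpha, w=250) cum 250
  y=4 (Epsilon, w=50) cum 300
  y=5 (Gamma, w=100) cum 400
  y=5 (Delta, w=250) cum 650  ← median
  y=5 (Zeta, w=6) cum 656
  y=10 (Beta, w=300) cum 956
  y=12 (Theta, w=60) cum 1016
  y=15 (Eta, w=75) cum 1091
⇒ y* = 5

(9, 5)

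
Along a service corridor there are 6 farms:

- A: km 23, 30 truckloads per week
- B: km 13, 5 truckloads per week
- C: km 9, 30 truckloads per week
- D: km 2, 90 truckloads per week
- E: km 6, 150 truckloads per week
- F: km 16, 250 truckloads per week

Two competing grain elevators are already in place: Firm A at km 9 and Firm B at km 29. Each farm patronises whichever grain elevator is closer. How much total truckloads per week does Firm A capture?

The indifferent point is the midpoint (9+29)/2 = 19; farms left of it (closer to Firm A at 9) go to Firm A, those right go to Firm B.
  D at 2 (w=90) → Firm A
  E at 6 (w=150) → Firm A
  C at 9 (w=30) → Firm A
  B at 13 (w=5) → Firm A
  F at 16 (w=250) → Firm A
  A at 23 (w=30) → Firm B
Firm A captures 525; Firm B captures 30.

525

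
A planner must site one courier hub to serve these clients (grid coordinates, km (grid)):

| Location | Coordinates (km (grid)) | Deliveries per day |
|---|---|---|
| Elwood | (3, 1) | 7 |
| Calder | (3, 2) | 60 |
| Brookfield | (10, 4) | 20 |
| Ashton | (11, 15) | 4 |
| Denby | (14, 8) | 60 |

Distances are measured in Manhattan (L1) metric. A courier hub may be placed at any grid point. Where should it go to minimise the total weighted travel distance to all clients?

Manhattan distance separates: Σwᵢ(|x−xᵢ|+|y−yᵢ|) = Σwᵢ|x−xᵢ| + Σwᵢ|y−yᵢ|, so x and y are optimised independently as 1-D weighted medians.
Total weight W = 151; half = 75.5.
x-coordinate, sorted with cumulative weight:
  x=3 (Elwood, w=7) cum 7
  x=3 (Calder, w=60) cum 67
  x=10 (Brookfield, w=20) cum 87  ← median
  x=11 (Ashton, w=4) cum 91
  x=14 (Denby, w=60) cum 151
⇒ x* = 10
y-coordinate, sorted with cumulative weight:
  y=1 (Elwood, w=7) cum 7
  y=2 (Calder, w=60) cum 67
  y=4 (Brookfield, w=20) cum 87  ← median
  y=8 (Denby, w=60) cum 147
  y=15 (Ashton, w=4) cum 151
⇒ y* = 4

(10, 4)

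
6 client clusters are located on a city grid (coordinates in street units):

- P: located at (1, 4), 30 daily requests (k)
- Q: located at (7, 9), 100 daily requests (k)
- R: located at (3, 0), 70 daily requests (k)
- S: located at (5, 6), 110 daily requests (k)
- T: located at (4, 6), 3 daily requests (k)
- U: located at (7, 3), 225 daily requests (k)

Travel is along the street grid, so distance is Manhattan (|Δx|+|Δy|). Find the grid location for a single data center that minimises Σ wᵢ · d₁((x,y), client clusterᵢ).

(7, 3)

Manhattan distance separates: Σwᵢ(|x−xᵢ|+|y−yᵢ|) = Σwᵢ|x−xᵢ| + Σwᵢ|y−yᵢ|, so x and y are optimised independently as 1-D weighted medians.
Total weight W = 538; half = 269.
x-coordinate, sorted with cumulative weight:
  x=1 (P, w=30) cum 30
  x=3 (R, w=70) cum 100
  x=4 (T, w=3) cum 103
  x=5 (S, w=110) cum 213
  x=7 (Q, w=100) cum 313  ← median
  x=7 (U, w=225) cum 538
⇒ x* = 7
y-coordinate, sorted with cumulative weight:
  y=0 (R, w=70) cum 70
  y=3 (U, w=225) cum 295  ← median
  y=4 (P, w=30) cum 325
  y=6 (S, w=110) cum 435
  y=6 (T, w=3) cum 438
  y=9 (Q, w=100) cum 538
⇒ y* = 3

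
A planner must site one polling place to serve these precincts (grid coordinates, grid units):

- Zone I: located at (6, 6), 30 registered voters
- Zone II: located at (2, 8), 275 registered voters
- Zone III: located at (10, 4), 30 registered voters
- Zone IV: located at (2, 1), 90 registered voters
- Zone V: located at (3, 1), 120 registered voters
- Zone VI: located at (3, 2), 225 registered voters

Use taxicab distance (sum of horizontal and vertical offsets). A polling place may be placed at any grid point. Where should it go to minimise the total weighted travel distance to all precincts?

(3, 2)

Manhattan distance separates: Σwᵢ(|x−xᵢ|+|y−yᵢ|) = Σwᵢ|x−xᵢ| + Σwᵢ|y−yᵢ|, so x and y are optimised independently as 1-D weighted medians.
Total weight W = 770; half = 385.
x-coordinate, sorted with cumulative weight:
  x=2 (Zone II, w=275) cum 275
  x=2 (Zone IV, w=90) cum 365
  x=3 (Zone V, w=120) cum 485  ← median
  x=3 (Zone VI, w=225) cum 710
  x=6 (Zone I, w=30) cum 740
  x=10 (Zone III, w=30) cum 770
⇒ x* = 3
y-coordinate, sorted with cumulative weight:
  y=1 (Zone IV, w=90) cum 90
  y=1 (Zone V, w=120) cum 210
  y=2 (Zone VI, w=225) cum 435  ← median
  y=4 (Zone III, w=30) cum 465
  y=6 (Zone I, w=30) cum 495
  y=8 (Zone II, w=275) cum 770
⇒ y* = 2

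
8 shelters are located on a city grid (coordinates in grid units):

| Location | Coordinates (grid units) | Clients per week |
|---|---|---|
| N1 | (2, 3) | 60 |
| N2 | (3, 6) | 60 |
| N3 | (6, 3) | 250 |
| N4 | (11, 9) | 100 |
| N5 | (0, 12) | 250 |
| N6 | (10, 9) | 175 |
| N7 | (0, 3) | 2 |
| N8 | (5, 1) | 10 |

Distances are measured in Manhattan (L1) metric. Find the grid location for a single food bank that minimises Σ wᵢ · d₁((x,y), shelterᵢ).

(6, 9)

Manhattan distance separates: Σwᵢ(|x−xᵢ|+|y−yᵢ|) = Σwᵢ|x−xᵢ| + Σwᵢ|y−yᵢ|, so x and y are optimised independently as 1-D weighted medians.
Total weight W = 907; half = 453.5.
x-coordinate, sorted with cumulative weight:
  x=0 (N5, w=250) cum 250
  x=0 (N7, w=2) cum 252
  x=2 (N1, w=60) cum 312
  x=3 (N2, w=60) cum 372
  x=5 (N8, w=10) cum 382
  x=6 (N3, w=250) cum 632  ← median
  x=10 (N6, w=175) cum 807
  x=11 (N4, w=100) cum 907
⇒ x* = 6
y-coordinate, sorted with cumulative weight:
  y=1 (N8, w=10) cum 10
  y=3 (N1, w=60) cum 70
  y=3 (N3, w=250) cum 320
  y=3 (N7, w=2) cum 322
  y=6 (N2, w=60) cum 382
  y=9 (N4, w=100) cum 482  ← median
  y=9 (N6, w=175) cum 657
  y=12 (N5, w=250) cum 907
⇒ y* = 9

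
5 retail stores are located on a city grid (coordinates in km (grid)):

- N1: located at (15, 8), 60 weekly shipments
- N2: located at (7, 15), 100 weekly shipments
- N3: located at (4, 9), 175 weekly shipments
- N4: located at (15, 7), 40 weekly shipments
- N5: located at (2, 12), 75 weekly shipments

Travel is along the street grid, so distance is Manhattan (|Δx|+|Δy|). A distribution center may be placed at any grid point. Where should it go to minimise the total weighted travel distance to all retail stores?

Manhattan distance separates: Σwᵢ(|x−xᵢ|+|y−yᵢ|) = Σwᵢ|x−xᵢ| + Σwᵢ|y−yᵢ|, so x and y are optimised independently as 1-D weighted medians.
Total weight W = 450; half = 225.
x-coordinate, sorted with cumulative weight:
  x=2 (N5, w=75) cum 75
  x=4 (N3, w=175) cum 250  ← median
  x=7 (N2, w=100) cum 350
  x=15 (N1, w=60) cum 410
  x=15 (N4, w=40) cum 450
⇒ x* = 4
y-coordinate, sorted with cumulative weight:
  y=7 (N4, w=40) cum 40
  y=8 (N1, w=60) cum 100
  y=9 (N3, w=175) cum 275  ← median
  y=12 (N5, w=75) cum 350
  y=15 (N2, w=100) cum 450
⇒ y* = 9

(4, 9)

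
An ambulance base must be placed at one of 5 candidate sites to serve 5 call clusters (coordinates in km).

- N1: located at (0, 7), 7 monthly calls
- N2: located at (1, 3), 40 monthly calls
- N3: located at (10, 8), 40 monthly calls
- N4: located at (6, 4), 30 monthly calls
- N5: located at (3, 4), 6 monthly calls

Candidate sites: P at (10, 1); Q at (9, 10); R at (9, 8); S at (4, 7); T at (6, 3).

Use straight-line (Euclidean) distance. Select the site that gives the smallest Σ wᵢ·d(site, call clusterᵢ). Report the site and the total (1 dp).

T, total 555.6 km

Total weighted distance at each candidate:
  P (10, 1): total = 926.1
  Q (9, 10): total = 833.2
  R (9, 8): total = 674.0
  S (4, 7): total = 598.5
  T (6, 3): total = 555.6
Minimum is at T with total 555.6 km.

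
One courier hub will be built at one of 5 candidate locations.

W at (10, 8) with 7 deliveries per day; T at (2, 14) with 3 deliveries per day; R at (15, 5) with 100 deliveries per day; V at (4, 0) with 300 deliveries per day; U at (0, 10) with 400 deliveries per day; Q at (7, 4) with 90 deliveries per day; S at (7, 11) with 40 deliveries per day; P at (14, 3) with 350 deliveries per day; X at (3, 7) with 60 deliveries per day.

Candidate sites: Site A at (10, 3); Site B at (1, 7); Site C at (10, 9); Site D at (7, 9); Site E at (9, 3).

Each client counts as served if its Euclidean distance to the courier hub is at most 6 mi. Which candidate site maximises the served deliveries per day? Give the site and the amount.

Coverage radius r = 6 mi; a point is covered iff (Δx)²+(Δy)² ≤ 6² = 36.
  Site A (10, 3): covers {W, R, Q, P} → 547
  Site B (1, 7): covers {U, X} → 460
  Site C (10, 9): covers {W, Q, S} → 137
  Site D (7, 9): covers {W, Q, S, X} → 197
  Site E (9, 3): covers {W, V, Q, P} → 747
Maximum coverage at Site E: 747 deliveries per day.

Site E, covering 747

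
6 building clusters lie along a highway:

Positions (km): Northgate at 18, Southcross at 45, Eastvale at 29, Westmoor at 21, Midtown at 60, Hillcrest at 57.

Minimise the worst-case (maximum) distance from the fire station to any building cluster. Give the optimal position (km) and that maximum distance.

location 39, max distance 21

The 1-center on a line is the midpoint of the two extreme points: leftmost at 18, rightmost at 60.
Optimal location = (18 + 60)/2 = 39; maximum distance = (60 − 18)/2 = 21.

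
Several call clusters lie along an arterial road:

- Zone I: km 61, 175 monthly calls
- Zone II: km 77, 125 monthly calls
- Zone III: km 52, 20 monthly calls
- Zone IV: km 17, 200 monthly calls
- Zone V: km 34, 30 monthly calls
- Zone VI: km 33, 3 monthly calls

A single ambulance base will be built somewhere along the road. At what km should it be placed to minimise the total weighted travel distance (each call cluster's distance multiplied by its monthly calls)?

For a sum of weighted absolute distances on a line, the optimum is the weighted median (not the mean). Total weight W = 553; half-weight = 276.5.
Sort by position and accumulate weight:
  km 17 (Zone IV, w=200) → cum 200
  km 33 (Zone VI, w=3) → cum 203
  km 34 (Zone V, w=30) → cum 233
  km 52 (Zone III, w=20) → cum 253
  km 61 (Zone I, w=175) → cum 428  ≥ 276.5 → median here
  km 77 (Zone II, w=125) → cum 553
Optimal location: km 61.

x = 61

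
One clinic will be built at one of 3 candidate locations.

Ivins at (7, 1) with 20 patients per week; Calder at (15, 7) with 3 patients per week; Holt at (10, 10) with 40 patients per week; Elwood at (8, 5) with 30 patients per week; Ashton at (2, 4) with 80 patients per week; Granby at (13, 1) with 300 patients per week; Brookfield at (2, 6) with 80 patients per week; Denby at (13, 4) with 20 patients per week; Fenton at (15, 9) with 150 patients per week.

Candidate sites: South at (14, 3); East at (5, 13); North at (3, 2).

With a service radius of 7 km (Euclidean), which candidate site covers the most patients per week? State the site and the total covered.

Coverage radius r = 7 km; a point is covered iff (Δx)²+(Δy)² ≤ 7² = 49.
  South (14, 3): covers {Calder, Elwood, Granby, Denby, Fenton} → 503
  East (5, 13): covers {Holt} → 40
  North (3, 2): covers {Ivins, Elwood, Ashton, Brookfield} → 210
Maximum coverage at South: 503 patients per week.

South, covering 503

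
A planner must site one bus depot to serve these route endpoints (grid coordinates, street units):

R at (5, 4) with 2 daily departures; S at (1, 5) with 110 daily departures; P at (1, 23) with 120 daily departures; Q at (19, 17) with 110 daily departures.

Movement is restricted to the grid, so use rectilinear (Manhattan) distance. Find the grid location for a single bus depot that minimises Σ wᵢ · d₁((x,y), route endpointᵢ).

Manhattan distance separates: Σwᵢ(|x−xᵢ|+|y−yᵢ|) = Σwᵢ|x−xᵢ| + Σwᵢ|y−yᵢ|, so x and y are optimised independently as 1-D weighted medians.
Total weight W = 342; half = 171.
x-coordinate, sorted with cumulative weight:
  x=1 (S, w=110) cum 110
  x=1 (P, w=120) cum 230  ← median
  x=5 (R, w=2) cum 232
  x=19 (Q, w=110) cum 342
⇒ x* = 1
y-coordinate, sorted with cumulative weight:
  y=4 (R, w=2) cum 2
  y=5 (S, w=110) cum 112
  y=17 (Q, w=110) cum 222  ← median
  y=23 (P, w=120) cum 342
⇒ y* = 17

(1, 17)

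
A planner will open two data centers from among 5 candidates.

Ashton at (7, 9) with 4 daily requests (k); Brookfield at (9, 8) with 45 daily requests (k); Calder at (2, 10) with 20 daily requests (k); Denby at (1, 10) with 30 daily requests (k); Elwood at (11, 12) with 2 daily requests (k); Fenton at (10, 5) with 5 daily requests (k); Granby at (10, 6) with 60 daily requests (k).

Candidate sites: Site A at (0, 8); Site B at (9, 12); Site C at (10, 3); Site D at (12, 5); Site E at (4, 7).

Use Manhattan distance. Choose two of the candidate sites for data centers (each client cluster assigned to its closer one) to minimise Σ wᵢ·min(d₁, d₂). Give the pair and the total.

{Site A, Site D}, total 678

Evaluate every pair (each demand assigned to the nearer of the two):
  {Site A, Site D}: total = 678
  {Site A, Site C}: total = 682
  {Site D, Site E}: total = 776
  {Site C, Site E}: total = 780
  {Site A, Site B}: total = 834
  {Site B, Site C}: total = 874
  {Site B, Site D}: total = 874
  {Site A, Site E}: total = 944
  {Site B, Site E}: total = 944
  {Site C, Site D}: total = 1292
Best pair: {Site A, Site D} with total 678.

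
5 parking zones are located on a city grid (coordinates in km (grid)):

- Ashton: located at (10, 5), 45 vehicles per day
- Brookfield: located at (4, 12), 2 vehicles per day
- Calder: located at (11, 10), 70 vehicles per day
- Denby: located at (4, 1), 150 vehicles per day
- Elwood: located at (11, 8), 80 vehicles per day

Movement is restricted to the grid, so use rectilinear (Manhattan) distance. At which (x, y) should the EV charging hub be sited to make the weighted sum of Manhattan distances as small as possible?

(10, 5)

Manhattan distance separates: Σwᵢ(|x−xᵢ|+|y−yᵢ|) = Σwᵢ|x−xᵢ| + Σwᵢ|y−yᵢ|, so x and y are optimised independently as 1-D weighted medians.
Total weight W = 347; half = 173.5.
x-coordinate, sorted with cumulative weight:
  x=4 (Brookfield, w=2) cum 2
  x=4 (Denby, w=150) cum 152
  x=10 (Ashton, w=45) cum 197  ← median
  x=11 (Calder, w=70) cum 267
  x=11 (Elwood, w=80) cum 347
⇒ x* = 10
y-coordinate, sorted with cumulative weight:
  y=1 (Denby, w=150) cum 150
  y=5 (Ashton, w=45) cum 195  ← median
  y=8 (Elwood, w=80) cum 275
  y=10 (Calder, w=70) cum 345
  y=12 (Brookfield, w=2) cum 347
⇒ y* = 5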